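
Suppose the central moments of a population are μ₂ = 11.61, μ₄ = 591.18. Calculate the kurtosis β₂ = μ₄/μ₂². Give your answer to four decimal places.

μ₂² = 11.61² = 134.79210
μ₄/μ₂² = 591.18 / 134.79210 = 4.38587
β₂ ≈ 4.3859

4.3859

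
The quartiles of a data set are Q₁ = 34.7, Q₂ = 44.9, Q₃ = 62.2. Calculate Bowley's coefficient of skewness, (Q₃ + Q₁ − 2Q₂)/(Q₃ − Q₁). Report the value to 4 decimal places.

0.2582

numerator: Q₃ + Q₁ − 2Q₂ = 62.2 + 34.7 − 2×44.9 = 7.1000
denominator: Q₃ − Q₁ = 62.2 − 34.7 = 27.5000
Bowley skewness = 7.1000 / 27.5000 ≈ 0.2582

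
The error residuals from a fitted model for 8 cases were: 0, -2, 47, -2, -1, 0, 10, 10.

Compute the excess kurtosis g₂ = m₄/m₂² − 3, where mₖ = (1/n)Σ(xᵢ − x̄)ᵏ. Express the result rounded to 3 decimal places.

2.124

x̄ = 7.7500
Σ(xᵢ − x̄)² = 1937.5000 ⇒ m₂ = 242.18750
Σ(xᵢ − x̄)⁴ = 2404534.6563 ⇒ m₄ = 300566.83203
m₂² = 58654.78516
g₂ = m₄/m₂² − 3 = 5.12434 − 3 ≈ 2.124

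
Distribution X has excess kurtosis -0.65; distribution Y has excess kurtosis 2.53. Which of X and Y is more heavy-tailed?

Y

Higher excess kurtosis ⇒ heavier tails relative to the normal distribution.
-0.65 vs 2.53: the larger is 2.53, so Y has heavier tails. (Y is leptokurtic — heavier-than-normal tails; the other is platykurtic.)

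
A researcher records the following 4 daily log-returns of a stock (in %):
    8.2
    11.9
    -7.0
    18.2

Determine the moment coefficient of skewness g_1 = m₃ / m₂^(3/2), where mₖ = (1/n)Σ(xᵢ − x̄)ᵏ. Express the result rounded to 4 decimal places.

x̄ = (8.2 + 11.9 - 7.0 + 18.2) / 4 = 7.8250
deviations (xᵢ − x̄): 0.3750, 4.0750, -14.8250, 10.3750
Σ(xᵢ − x̄)² = 344.1675 ⇒ m₂ = 344.1675/4 = 86.04188
Σ(xᵢ − x̄)³ = -2073.7556 ⇒ m₃ = -2073.7556/4 = -518.43891
m₂^(3/2) = 86.04188^(1.5) = 798.11376
g_1 = m₃ / m₂^(3/2) = -518.43891 / 798.11376 ≈ -0.6496

-0.6496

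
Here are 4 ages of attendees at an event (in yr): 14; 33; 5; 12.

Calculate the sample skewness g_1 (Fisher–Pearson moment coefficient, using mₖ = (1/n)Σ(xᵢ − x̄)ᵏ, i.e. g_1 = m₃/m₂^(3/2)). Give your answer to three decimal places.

x̄ = (14 + 33 + 5 + 12) / 4 = 16.0000
deviations (xᵢ − x̄): -2.0000, 17.0000, -11.0000, -4.0000
Σ(xᵢ − x̄)² = 430.0000 ⇒ m₂ = 430.0000/4 = 107.50000
Σ(xᵢ − x̄)³ = 3510.0000 ⇒ m₃ = 3510.0000/4 = 877.50000
m₂^(3/2) = 107.50000^(1.5) = 1114.58372
g_1 = m₃ / m₂^(3/2) = 877.50000 / 1114.58372 ≈ 0.787

0.787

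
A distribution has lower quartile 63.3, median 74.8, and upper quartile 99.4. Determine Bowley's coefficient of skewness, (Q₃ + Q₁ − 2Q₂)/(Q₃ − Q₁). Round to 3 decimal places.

numerator: Q₃ + Q₁ − 2Q₂ = 99.4 + 63.3 − 2×74.8 = 13.1000
denominator: Q₃ − Q₁ = 99.4 − 63.3 = 36.1000
Bowley skewness = 13.1000 / 36.1000 ≈ 0.363

0.363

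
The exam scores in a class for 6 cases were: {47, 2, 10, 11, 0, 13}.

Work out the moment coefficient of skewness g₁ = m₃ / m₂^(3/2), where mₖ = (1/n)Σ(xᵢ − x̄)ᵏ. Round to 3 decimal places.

1.417

x̄ = (47 + 2 + 10 + 11 + 0 + 13) / 6 = 13.8333
deviations (xᵢ − x̄): 33.1667, -11.8333, -3.8333, -2.8333, -13.8333, -0.8333
Σ(xᵢ − x̄)² = 1454.8333 ⇒ m₂ = 1454.8333/6 = 242.47222
Σ(xᵢ − x̄)³ = 32100.4444 ⇒ m₃ = 32100.4444/6 = 5350.07407
m₂^(3/2) = 242.47222^(1.5) = 3775.66096
g₁ = m₃ / m₂^(3/2) = 5350.07407 / 3775.66096 ≈ 1.417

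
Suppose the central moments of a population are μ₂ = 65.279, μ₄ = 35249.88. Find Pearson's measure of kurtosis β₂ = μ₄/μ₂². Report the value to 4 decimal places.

8.2720

μ₂² = 65.279² = 4261.34784
μ₄/μ₂² = 35249.88 / 4261.34784 = 8.27200
β₂ ≈ 8.2720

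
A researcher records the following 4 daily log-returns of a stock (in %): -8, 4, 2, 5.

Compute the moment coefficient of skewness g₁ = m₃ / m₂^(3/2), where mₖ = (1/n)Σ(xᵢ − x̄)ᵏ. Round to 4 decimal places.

-1.0098

x̄ = (-8 + 4 + 2 + 5) / 4 = 0.7500
deviations (xᵢ − x̄): -8.7500, 3.2500, 1.2500, 4.2500
Σ(xᵢ − x̄)² = 106.7500 ⇒ m₂ = 106.7500/4 = 26.68750
Σ(xᵢ − x̄)³ = -556.8750 ⇒ m₃ = -556.8750/4 = -139.21875
m₂^(3/2) = 26.68750^(1.5) = 137.86748
g₁ = m₃ / m₂^(3/2) = -139.21875 / 137.86748 ≈ -1.0098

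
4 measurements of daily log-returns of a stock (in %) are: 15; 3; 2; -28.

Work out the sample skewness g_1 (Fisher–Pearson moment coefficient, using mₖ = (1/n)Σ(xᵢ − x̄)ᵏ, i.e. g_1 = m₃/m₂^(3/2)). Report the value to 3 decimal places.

x̄ = (15 + 3 + 2 - 28) / 4 = -2.0000
deviations (xᵢ − x̄): 17.0000, 5.0000, 4.0000, -26.0000
Σ(xᵢ − x̄)² = 1006.0000 ⇒ m₂ = 1006.0000/4 = 251.50000
Σ(xᵢ − x̄)³ = -12474.0000 ⇒ m₃ = -12474.0000/4 = -3118.50000
m₂^(3/2) = 251.50000^(1.5) = 3988.47601
g_1 = m₃ / m₂^(3/2) = -3118.50000 / 3988.47601 ≈ -0.782

-0.782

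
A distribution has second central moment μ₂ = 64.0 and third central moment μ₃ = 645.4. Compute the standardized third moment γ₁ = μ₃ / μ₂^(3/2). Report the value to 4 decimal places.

1.2605

σ = √μ₂ = √64.0 = 8.00000
σ³ = μ₂^(3/2) = 512.00000
γ₁ = μ₃/σ³ = 645.4 / 512.00000 ≈ 1.2605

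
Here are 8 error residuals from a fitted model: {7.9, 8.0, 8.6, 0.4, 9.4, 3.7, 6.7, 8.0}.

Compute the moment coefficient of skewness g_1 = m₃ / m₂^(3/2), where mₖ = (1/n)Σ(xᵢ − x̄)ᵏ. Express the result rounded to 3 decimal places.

-1.221

x̄ = (7.9 + 8.0 + 8.6 + 0.4 + 9.4 + 3.7 + 6.7 + 8.0) / 8 = 6.5875
deviations (xᵢ − x̄): 1.3125, 1.4125, 2.0125, -6.1875, 2.8125, -2.8875, 0.1125, 1.4125
Σ(xᵢ − x̄)² = 64.3087 ⇒ m₂ = 64.3087/8 = 8.03859
Σ(xᵢ − x̄)³ = -222.6674 ⇒ m₃ = -222.6674/8 = -27.83343
m₂^(3/2) = 8.03859^(1.5) = 22.79135
g_1 = m₃ / m₂^(3/2) = -27.83343 / 22.79135 ≈ -1.221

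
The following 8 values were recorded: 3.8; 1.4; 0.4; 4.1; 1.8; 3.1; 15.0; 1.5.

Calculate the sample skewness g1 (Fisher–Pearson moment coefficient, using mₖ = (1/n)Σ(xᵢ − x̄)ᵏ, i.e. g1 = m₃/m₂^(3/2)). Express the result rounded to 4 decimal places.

x̄ = (3.8 + 1.4 + 0.4 + 4.1 + 1.8 + 3.1 + 15.0 + 1.5) / 8 = 3.8875
deviations (xᵢ − x̄): -0.0875, -2.4875, -3.4875, 0.2125, -2.0875, -0.7875, 11.1125, -2.3875
Σ(xᵢ − x̄)² = 152.5688 ⇒ m₂ = 152.5688/8 = 19.07109
Σ(xᵢ − x̄)³ = 1291.2623 ⇒ m₃ = 1291.2623/8 = 161.40779
m₂^(3/2) = 19.07109^(1.5) = 83.28435
g1 = m₃ / m₂^(3/2) = 161.40779 / 83.28435 ≈ 1.9380

1.9380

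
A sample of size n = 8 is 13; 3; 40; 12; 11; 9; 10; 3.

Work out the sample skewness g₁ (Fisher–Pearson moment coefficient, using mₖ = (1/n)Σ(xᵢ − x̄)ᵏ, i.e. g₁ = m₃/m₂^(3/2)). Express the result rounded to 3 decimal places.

1.780

x̄ = (13 + 3 + 40 + 12 + 11 + 9 + 10 + 3) / 8 = 12.6250
deviations (xᵢ − x̄): 0.3750, -9.6250, 27.3750, -0.6250, -1.6250, -3.6250, -2.6250, -9.6250
Σ(xᵢ − x̄)² = 957.8750 ⇒ m₂ = 957.8750/8 = 119.73438
Σ(xᵢ − x̄)³ = 18661.0313 ⇒ m₃ = 18661.0313/8 = 2332.62891
m₂^(3/2) = 119.73438^(1.5) = 1310.17189
g₁ = m₃ / m₂^(3/2) = 2332.62891 / 1310.17189 ≈ 1.780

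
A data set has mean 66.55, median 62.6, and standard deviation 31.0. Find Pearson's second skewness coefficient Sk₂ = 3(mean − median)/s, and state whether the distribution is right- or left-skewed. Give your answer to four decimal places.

Sk₂ = 3(66.55 − 62.6) / 31.0 = 3 × 3.9500 / 31.0
    = 11.8500 / 31.0 ≈ 0.3823
Sk₂ > 0 ⇒ mean > median ⇒ right-skewed (positive skew).

0.3823, right-skewed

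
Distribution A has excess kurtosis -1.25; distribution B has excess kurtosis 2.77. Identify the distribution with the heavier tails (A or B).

Higher excess kurtosis ⇒ heavier tails relative to the normal distribution.
-1.25 vs 2.77: the larger is 2.77, so B has heavier tails. (B is leptokurtic — heavier-than-normal tails; the other is platykurtic.)

B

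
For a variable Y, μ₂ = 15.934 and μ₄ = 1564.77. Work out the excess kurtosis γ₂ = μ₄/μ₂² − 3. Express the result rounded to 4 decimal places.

μ₂² = 15.934² = 253.89236
μ₄/μ₂² = 1564.77 / 253.89236 = 6.16312
γ₂ = 6.16312 − 3 ≈ 3.1631

3.1631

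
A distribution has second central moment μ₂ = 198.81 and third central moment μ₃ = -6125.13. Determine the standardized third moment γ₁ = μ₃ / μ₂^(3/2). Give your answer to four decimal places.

σ = √μ₂ = √198.81 = 14.10000
σ³ = μ₂^(3/2) = 2803.22100
γ₁ = μ₃/σ³ = -6125.13 / 2803.22100 ≈ -2.1850

-2.1850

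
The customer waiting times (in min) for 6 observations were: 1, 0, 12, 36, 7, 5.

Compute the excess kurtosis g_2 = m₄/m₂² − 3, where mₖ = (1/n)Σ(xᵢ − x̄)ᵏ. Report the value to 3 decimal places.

0.476

x̄ = 10.1667
Σ(xᵢ − x̄)² = 894.8333 ⇒ m₂ = 149.13889
Σ(xᵢ − x̄)⁴ = 463939.4861 ⇒ m₄ = 77323.24769
m₂² = 22242.40818
g_2 = m₄/m₂² − 3 = 3.47639 − 3 ≈ 0.476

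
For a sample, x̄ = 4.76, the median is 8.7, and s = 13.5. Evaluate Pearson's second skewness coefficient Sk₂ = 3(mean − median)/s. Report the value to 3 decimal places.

-0.876

Sk₂ = 3(4.76 − 8.7) / 13.5 = 3 × -3.9400 / 13.5
    = -11.8200 / 13.5 ≈ -0.876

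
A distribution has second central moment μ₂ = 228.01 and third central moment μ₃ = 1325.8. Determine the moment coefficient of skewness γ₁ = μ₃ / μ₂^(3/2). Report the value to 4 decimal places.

0.3851

σ = √μ₂ = √228.01 = 15.10000
σ³ = μ₂^(3/2) = 3442.95100
γ₁ = μ₃/σ³ = 1325.8 / 3442.95100 ≈ 0.3851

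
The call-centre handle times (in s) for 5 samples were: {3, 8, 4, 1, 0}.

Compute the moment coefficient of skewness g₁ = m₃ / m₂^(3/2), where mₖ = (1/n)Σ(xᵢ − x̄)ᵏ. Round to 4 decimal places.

0.6262

x̄ = (3 + 8 + 4 + 1 + 0) / 5 = 3.2000
deviations (xᵢ − x̄): -0.2000, 4.8000, 0.8000, -2.2000, -3.2000
Σ(xᵢ − x̄)² = 38.8000 ⇒ m₂ = 38.8000/5 = 7.76000
Σ(xᵢ − x̄)³ = 67.6800 ⇒ m₃ = 67.6800/5 = 13.53600
m₂^(3/2) = 7.76000^(1.5) = 21.61686
g₁ = m₃ / m₂^(3/2) = 13.53600 / 21.61686 ≈ 0.6262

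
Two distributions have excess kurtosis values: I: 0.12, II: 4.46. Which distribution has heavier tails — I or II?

Higher excess kurtosis ⇒ heavier tails relative to the normal distribution.
0.12 vs 4.46: the larger is 4.46, so II has heavier tails.

II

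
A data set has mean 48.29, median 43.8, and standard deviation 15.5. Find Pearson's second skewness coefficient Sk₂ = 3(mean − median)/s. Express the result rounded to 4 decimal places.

Sk₂ = 3(48.29 − 43.8) / 15.5 = 3 × 4.4900 / 15.5
    = 13.4700 / 15.5 ≈ 0.8690

0.8690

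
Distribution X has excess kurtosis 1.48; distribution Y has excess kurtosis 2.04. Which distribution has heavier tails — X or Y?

Y

Higher excess kurtosis ⇒ heavier tails relative to the normal distribution.
1.48 vs 2.04: the larger is 2.04, so Y has heavier tails.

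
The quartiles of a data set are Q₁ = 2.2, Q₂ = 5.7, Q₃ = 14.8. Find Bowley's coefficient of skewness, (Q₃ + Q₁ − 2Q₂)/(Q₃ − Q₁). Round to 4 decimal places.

0.4444

numerator: Q₃ + Q₁ − 2Q₂ = 14.8 + 2.2 − 2×5.7 = 5.6000
denominator: Q₃ − Q₁ = 14.8 − 2.2 = 12.6000
Bowley skewness = 5.6000 / 12.6000 ≈ 0.4444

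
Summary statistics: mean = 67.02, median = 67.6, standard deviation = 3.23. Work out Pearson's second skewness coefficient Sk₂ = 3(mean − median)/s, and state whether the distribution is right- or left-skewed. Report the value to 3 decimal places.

Sk₂ = 3(67.02 − 67.6) / 3.23 = 3 × -0.5800 / 3.23
    = -1.7400 / 3.23 ≈ -0.539
Sk₂ < 0 ⇒ mean < median ⇒ left-skewed (negative skew).

-0.539, left-skewed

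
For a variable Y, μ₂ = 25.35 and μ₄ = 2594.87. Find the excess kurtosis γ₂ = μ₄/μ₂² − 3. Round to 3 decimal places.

μ₂² = 25.35² = 642.62250
μ₄/μ₂² = 2594.87 / 642.62250 = 4.03794
γ₂ = 4.03794 − 3 ≈ 1.038

1.038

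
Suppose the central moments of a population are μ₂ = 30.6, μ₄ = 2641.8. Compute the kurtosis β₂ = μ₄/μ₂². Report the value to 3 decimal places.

2.821

μ₂² = 30.6² = 936.36000
μ₄/μ₂² = 2641.8 / 936.36000 = 2.82135
β₂ ≈ 2.821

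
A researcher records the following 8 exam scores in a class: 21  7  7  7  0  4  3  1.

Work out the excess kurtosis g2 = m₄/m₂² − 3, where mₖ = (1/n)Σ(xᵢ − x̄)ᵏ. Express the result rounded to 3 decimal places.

1.379

x̄ = 6.2500
Σ(xᵢ − x̄)² = 301.5000 ⇒ m₂ = 37.68750
Σ(xᵢ − x̄)⁴ = 49757.1563 ⇒ m₄ = 6219.64453
m₂² = 1420.34766
g2 = m₄/m₂² − 3 = 4.37896 − 3 ≈ 1.379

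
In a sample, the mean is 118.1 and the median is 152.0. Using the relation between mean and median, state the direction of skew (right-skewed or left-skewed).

left-skewed

mean − median = 118.1 − 152.0 = -33.9
mean < median ⇒ the longer tail is on the left ⇒ left-skewed (negatively skewed).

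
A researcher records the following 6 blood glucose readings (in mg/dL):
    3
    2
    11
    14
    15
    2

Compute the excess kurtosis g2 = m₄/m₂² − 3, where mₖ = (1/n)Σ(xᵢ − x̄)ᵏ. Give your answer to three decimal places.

-1.839

x̄ = 7.8333
Σ(xᵢ − x̄)² = 190.8333 ⇒ m₂ = 31.80556
Σ(xᵢ − x̄)⁴ = 7046.1528 ⇒ m₄ = 1174.35880
m₂² = 1011.59336
g2 = m₄/m₂² − 3 = 1.16090 − 3 ≈ -1.839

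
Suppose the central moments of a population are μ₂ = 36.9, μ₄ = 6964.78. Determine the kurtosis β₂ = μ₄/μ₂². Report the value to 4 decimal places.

5.1151

μ₂² = 36.9² = 1361.61000
μ₄/μ₂² = 6964.78 / 1361.61000 = 5.11511
β₂ ≈ 5.1151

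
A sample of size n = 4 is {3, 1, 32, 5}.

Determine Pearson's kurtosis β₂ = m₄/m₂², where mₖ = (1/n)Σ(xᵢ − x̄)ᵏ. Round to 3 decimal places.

2.300

x̄ = 10.2500
Σ(xᵢ − x̄)² = 638.7500 ⇒ m₂ = 159.68750
Σ(xᵢ − x̄)⁴ = 234631.5781 ⇒ m₄ = 58657.89453
m₂² = 25500.09766
β₂ = m₄/m₂² = 58657.89453 / 25500.09766 ≈ 2.300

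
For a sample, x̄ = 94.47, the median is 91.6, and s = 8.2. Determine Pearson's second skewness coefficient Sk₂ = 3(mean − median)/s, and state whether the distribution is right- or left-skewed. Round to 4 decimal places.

1.0500, right-skewed

Sk₂ = 3(94.47 − 91.6) / 8.2 = 3 × 2.8700 / 8.2
    = 8.6100 / 8.2 ≈ 1.0500
Sk₂ > 0 ⇒ mean > median ⇒ right-skewed (positive skew).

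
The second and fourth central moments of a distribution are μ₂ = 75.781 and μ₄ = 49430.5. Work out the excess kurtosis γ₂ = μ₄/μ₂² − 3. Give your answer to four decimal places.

μ₂² = 75.781² = 5742.75996
μ₄/μ₂² = 49430.5 / 5742.75996 = 8.60745
γ₂ = 8.60745 − 3 ≈ 5.6074

5.6074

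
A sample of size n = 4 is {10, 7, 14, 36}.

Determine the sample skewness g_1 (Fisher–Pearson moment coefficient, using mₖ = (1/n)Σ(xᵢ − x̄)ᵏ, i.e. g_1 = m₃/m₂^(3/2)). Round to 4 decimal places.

0.9950

x̄ = (10 + 7 + 14 + 36) / 4 = 16.7500
deviations (xᵢ − x̄): -6.7500, -9.7500, -2.7500, 19.2500
Σ(xᵢ − x̄)² = 518.7500 ⇒ m₂ = 518.7500/4 = 129.68750
Σ(xᵢ − x̄)³ = 5878.1250 ⇒ m₃ = 5878.1250/4 = 1469.53125
m₂^(3/2) = 129.68750^(1.5) = 1476.88669
g_1 = m₃ / m₂^(3/2) = 1469.53125 / 1476.88669 ≈ 0.9950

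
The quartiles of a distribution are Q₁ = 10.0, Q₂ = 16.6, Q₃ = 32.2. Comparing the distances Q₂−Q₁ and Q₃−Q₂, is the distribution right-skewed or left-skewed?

Q₂ − Q₁ = 6.6;  Q₃ − Q₂ = 15.6
Q₃ − Q₂ > Q₂ − Q₁ ⇒ the upper half is more spread out ⇒ right-skewed.

right-skewed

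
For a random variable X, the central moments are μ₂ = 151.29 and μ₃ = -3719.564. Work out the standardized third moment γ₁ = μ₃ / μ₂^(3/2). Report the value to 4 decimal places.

σ = √μ₂ = √151.29 = 12.30000
σ³ = μ₂^(3/2) = 1860.86700
γ₁ = μ₃/σ³ = -3719.564 / 1860.86700 ≈ -1.9988

-1.9988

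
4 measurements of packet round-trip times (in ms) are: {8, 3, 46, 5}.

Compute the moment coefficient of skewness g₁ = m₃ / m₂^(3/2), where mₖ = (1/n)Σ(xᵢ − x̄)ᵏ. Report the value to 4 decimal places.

1.1201

x̄ = (8 + 3 + 46 + 5) / 4 = 15.5000
deviations (xᵢ − x̄): -7.5000, -12.5000, 30.5000, -10.5000
Σ(xᵢ − x̄)² = 1253.0000 ⇒ m₂ = 1253.0000/4 = 313.25000
Σ(xᵢ − x̄)³ = 24840.0000 ⇒ m₃ = 24840.0000/4 = 6210.00000
m₂^(3/2) = 313.25000^(1.5) = 5544.17103
g₁ = m₃ / m₂^(3/2) = 6210.00000 / 5544.17103 ≈ 1.1201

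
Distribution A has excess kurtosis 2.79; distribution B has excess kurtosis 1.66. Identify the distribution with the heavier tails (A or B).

A

Higher excess kurtosis ⇒ heavier tails relative to the normal distribution.
2.79 vs 1.66: the larger is 2.79, so A has heavier tails.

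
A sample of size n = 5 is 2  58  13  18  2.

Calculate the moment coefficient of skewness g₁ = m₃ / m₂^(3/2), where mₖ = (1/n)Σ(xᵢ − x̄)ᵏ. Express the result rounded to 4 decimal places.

x̄ = (2 + 58 + 13 + 18 + 2) / 5 = 18.6000
deviations (xᵢ − x̄): -16.6000, 39.4000, -5.6000, -0.6000, -16.6000
Σ(xᵢ − x̄)² = 2135.2000 ⇒ m₂ = 2135.2000/5 = 427.04000
Σ(xᵢ − x̄)³ = 51838.5600 ⇒ m₃ = 51838.5600/5 = 10367.71200
m₂^(3/2) = 427.04000^(1.5) = 8824.75861
g₁ = m₃ / m₂^(3/2) = 10367.71200 / 8824.75861 ≈ 1.1748

1.1748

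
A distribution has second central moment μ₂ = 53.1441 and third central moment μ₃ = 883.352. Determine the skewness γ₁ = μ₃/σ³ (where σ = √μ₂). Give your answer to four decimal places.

2.2801

σ = √μ₂ = √53.1441 = 7.29000
σ³ = μ₂^(3/2) = 387.42049
γ₁ = μ₃/σ³ = 883.352 / 387.42049 ≈ 2.2801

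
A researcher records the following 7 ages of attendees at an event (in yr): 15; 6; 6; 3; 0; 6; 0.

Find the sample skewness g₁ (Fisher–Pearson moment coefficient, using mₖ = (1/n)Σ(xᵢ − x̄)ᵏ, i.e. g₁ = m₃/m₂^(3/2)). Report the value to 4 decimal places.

0.9128

x̄ = (15 + 6 + 6 + 3 + 0 + 6 + 0) / 7 = 5.1429
deviations (xᵢ − x̄): 9.8571, 0.8571, 0.8571, -2.1429, -5.1429, 0.8571, -5.1429
Σ(xᵢ − x̄)² = 156.8571 ⇒ m₂ = 156.8571/7 = 22.40816
Σ(xᵢ − x̄)³ = 677.7551 ⇒ m₃ = 677.7551/7 = 96.82216
m₂^(3/2) = 22.40816^(1.5) = 106.07411
g₁ = m₃ / m₂^(3/2) = 96.82216 / 106.07411 ≈ 0.9128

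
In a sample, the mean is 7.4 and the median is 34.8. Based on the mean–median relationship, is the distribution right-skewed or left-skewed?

mean − median = 7.4 − 34.8 = -27.4
mean < median ⇒ the longer tail is on the left ⇒ left-skewed (negatively skewed).

left-skewed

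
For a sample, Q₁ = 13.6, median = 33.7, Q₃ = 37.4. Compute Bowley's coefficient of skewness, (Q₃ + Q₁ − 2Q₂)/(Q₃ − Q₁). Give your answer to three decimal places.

numerator: Q₃ + Q₁ − 2Q₂ = 37.4 + 13.6 − 2×33.7 = -16.4000
denominator: Q₃ − Q₁ = 37.4 − 13.6 = 23.8000
Bowley skewness = -16.4000 / 23.8000 ≈ -0.689

-0.689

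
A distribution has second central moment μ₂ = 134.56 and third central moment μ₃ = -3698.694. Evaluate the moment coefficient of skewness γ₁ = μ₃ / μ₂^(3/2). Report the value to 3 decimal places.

σ = √μ₂ = √134.56 = 11.60000
σ³ = μ₂^(3/2) = 1560.89600
γ₁ = μ₃/σ³ = -3698.694 / 1560.89600 ≈ -2.370

-2.370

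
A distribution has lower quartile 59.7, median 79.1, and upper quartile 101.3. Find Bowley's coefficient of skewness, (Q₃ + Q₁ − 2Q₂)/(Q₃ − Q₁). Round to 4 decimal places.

numerator: Q₃ + Q₁ − 2Q₂ = 101.3 + 59.7 − 2×79.1 = 2.8000
denominator: Q₃ − Q₁ = 101.3 − 59.7 = 41.6000
Bowley skewness = 2.8000 / 41.6000 ≈ 0.0673

0.0673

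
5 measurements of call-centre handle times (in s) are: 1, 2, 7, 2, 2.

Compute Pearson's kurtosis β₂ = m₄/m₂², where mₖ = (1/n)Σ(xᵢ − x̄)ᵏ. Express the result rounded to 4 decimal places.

x̄ = 2.8000
Σ(xᵢ − x̄)² = 22.8000 ⇒ m₂ = 4.56000
Σ(xᵢ − x̄)⁴ = 322.8960 ⇒ m₄ = 64.57920
m₂² = 20.79360
β₂ = m₄/m₂² = 64.57920 / 20.79360 ≈ 3.1057

3.1057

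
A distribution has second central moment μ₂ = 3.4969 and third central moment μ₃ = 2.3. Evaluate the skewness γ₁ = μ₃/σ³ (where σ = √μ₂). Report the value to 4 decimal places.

σ = √μ₂ = √3.4969 = 1.87000
σ³ = μ₂^(3/2) = 6.53920
γ₁ = μ₃/σ³ = 2.3 / 6.53920 ≈ 0.3517

0.3517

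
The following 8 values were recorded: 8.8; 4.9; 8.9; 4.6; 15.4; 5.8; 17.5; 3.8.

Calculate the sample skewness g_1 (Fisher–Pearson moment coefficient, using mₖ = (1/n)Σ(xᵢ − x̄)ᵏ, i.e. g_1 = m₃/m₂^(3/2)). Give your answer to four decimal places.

x̄ = (8.8 + 4.9 + 8.9 + 4.6 + 15.4 + 5.8 + 17.5 + 3.8) / 8 = 8.7125
deviations (xᵢ − x̄): 0.0875, -3.8125, 0.1875, -4.1125, 6.6875, -2.9125, 8.7875, -4.9125
Σ(xᵢ − x̄)² = 186.0488 ⇒ m₂ = 186.0488/8 = 23.25609
Σ(xᵢ − x̄)³ = 709.4362 ⇒ m₃ = 709.4362/8 = 88.67952
m₂^(3/2) = 23.25609^(1.5) = 112.15152
g_1 = m₃ / m₂^(3/2) = 88.67952 / 112.15152 ≈ 0.7907

0.7907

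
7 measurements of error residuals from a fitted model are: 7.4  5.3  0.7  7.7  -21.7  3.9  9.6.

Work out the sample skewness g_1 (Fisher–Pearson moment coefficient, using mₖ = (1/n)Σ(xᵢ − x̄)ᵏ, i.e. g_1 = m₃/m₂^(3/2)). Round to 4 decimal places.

-1.7481

x̄ = (7.4 + 5.3 + 0.7 + 7.7 - 21.7 + 3.9 + 9.6) / 7 = 1.8429
deviations (xᵢ − x̄): 5.5571, 3.4571, -1.1429, 5.8571, -23.5429, 2.0571, 7.7571
Σ(xᵢ − x̄)² = 697.1171 ⇒ m₂ = 697.1171/7 = 99.58816
Σ(xᵢ − x̄)³ = -12161.1529 ⇒ m₃ = -12161.1529/7 = -1737.30756
m₂^(3/2) = 99.58816^(1.5) = 993.82881
g_1 = m₃ / m₂^(3/2) = -1737.30756 / 993.82881 ≈ -1.7481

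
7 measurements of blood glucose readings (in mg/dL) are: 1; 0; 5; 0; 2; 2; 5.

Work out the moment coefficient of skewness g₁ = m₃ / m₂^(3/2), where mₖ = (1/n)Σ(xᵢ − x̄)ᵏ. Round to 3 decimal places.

0.484

x̄ = (1 + 0 + 5 + 0 + 2 + 2 + 5) / 7 = 2.1429
deviations (xᵢ − x̄): -1.1429, -2.1429, 2.8571, -2.1429, -0.1429, -0.1429, 2.8571
Σ(xᵢ − x̄)² = 26.8571 ⇒ m₂ = 26.8571/7 = 3.83673
Σ(xᵢ − x̄)³ = 25.4694 ⇒ m₃ = 25.4694/7 = 3.63848
m₂^(3/2) = 3.83673^(1.5) = 7.51524
g₁ = m₃ / m₂^(3/2) = 3.63848 / 7.51524 ≈ 0.484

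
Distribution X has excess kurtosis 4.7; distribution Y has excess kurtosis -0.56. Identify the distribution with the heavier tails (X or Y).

Higher excess kurtosis ⇒ heavier tails relative to the normal distribution.
4.7 vs -0.56: the larger is 4.7, so X has heavier tails. (X is leptokurtic — heavier-than-normal tails; the other is platykurtic.)

X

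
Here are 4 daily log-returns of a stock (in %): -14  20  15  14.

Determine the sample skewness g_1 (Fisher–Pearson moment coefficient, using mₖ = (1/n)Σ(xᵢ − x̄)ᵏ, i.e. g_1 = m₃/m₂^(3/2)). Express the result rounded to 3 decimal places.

-1.051

x̄ = (-14 + 20 + 15 + 14) / 4 = 8.7500
deviations (xᵢ − x̄): -22.7500, 11.2500, 6.2500, 5.2500
Σ(xᵢ − x̄)² = 710.7500 ⇒ m₂ = 710.7500/4 = 177.68750
Σ(xᵢ − x̄)³ = -9961.8750 ⇒ m₃ = -9961.8750/4 = -2490.46875
m₂^(3/2) = 177.68750^(1.5) = 2368.56504
g_1 = m₃ / m₂^(3/2) = -2490.46875 / 2368.56504 ≈ -1.051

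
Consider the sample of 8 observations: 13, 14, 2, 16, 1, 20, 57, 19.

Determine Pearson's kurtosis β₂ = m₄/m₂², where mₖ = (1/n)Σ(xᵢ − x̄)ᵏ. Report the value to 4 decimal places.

x̄ = 17.7500
Σ(xᵢ − x̄)² = 2115.5000 ⇒ m₂ = 264.43750
Σ(xᵢ − x̄)⁴ = 2514327.4063 ⇒ m₄ = 314290.92578
m₂² = 69927.19141
β₂ = m₄/m₂² = 314290.92578 / 69927.19141 ≈ 4.4945

4.4945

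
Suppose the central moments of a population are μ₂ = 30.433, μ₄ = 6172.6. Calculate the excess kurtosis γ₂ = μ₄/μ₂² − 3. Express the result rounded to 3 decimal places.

3.665

μ₂² = 30.433² = 926.16749
μ₄/μ₂² = 6172.6 / 926.16749 = 6.66467
γ₂ = 6.66467 − 3 ≈ 3.665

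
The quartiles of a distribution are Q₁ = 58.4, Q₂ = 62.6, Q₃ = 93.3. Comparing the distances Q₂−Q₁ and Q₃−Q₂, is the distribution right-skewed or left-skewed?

Q₂ − Q₁ = 4.2;  Q₃ − Q₂ = 30.7
Q₃ − Q₂ > Q₂ − Q₁ ⇒ the upper half is more spread out ⇒ right-skewed.

right-skewed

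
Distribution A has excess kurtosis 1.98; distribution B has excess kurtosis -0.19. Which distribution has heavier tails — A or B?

Higher excess kurtosis ⇒ heavier tails relative to the normal distribution.
1.98 vs -0.19: the larger is 1.98, so A has heavier tails. (A is leptokurtic — heavier-than-normal tails; the other is platykurtic.)

A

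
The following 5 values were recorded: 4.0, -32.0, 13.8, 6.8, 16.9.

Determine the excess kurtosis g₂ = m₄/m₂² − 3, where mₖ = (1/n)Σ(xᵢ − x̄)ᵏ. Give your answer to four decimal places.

x̄ = 1.9000
Σ(xᵢ − x̄)² = 1544.2400 ⇒ m₂ = 308.84800
Σ(xᵢ − x̄)⁴ = 1391957.9444 ⇒ m₄ = 278391.58888
m₂² = 95387.08710
g₂ = m₄/m₂² − 3 = 2.91855 − 3 ≈ -0.0815

-0.0815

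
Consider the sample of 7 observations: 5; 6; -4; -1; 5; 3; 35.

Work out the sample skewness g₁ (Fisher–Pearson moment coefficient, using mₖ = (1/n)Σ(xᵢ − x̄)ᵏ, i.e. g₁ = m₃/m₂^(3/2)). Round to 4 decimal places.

1.6909

x̄ = (5 + 6 - 4 - 1 + 5 + 3 + 35) / 7 = 7.0000
deviations (xᵢ − x̄): -2.0000, -1.0000, -11.0000, -8.0000, -2.0000, -4.0000, 28.0000
Σ(xᵢ − x̄)² = 994.0000 ⇒ m₂ = 994.0000/7 = 142.00000
Σ(xᵢ − x̄)³ = 20028.0000 ⇒ m₃ = 20028.0000/7 = 2861.14286
m₂^(3/2) = 142.00000^(1.5) = 1692.12529
g₁ = m₃ / m₂^(3/2) = 2861.14286 / 1692.12529 ≈ 1.6909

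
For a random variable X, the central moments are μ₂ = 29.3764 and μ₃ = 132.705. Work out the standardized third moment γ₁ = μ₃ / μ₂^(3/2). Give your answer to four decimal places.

0.8335

σ = √μ₂ = √29.3764 = 5.42000
σ³ = μ₂^(3/2) = 159.22009
γ₁ = μ₃/σ³ = 132.705 / 159.22009 ≈ 0.8335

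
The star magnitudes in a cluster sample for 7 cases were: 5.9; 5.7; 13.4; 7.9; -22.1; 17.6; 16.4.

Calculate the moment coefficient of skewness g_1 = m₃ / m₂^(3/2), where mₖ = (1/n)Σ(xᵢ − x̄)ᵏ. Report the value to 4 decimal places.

-1.5004

x̄ = (5.9 + 5.7 + 13.4 + 7.9 - 22.1 + 17.6 + 16.4) / 7 = 6.4000
deviations (xᵢ − x̄): -0.5000, -0.7000, 7.0000, 1.5000, -28.5000, 11.2000, 10.0000
Σ(xᵢ − x̄)² = 1089.6800 ⇒ m₂ = 1089.6800/7 = 155.66857
Σ(xᵢ − x̄)³ = -20398.2900 ⇒ m₃ = -20398.2900/7 = -2914.04143
m₂^(3/2) = 155.66857^(1.5) = 1942.23336
g_1 = m₃ / m₂^(3/2) = -2914.04143 / 1942.23336 ≈ -1.5004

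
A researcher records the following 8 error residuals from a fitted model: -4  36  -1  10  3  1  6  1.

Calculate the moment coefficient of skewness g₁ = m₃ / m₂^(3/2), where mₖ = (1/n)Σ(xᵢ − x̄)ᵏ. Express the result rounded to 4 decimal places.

1.7881

x̄ = (-4 + 36 - 1 + 10 + 3 + 1 + 6 + 1) / 8 = 6.5000
deviations (xᵢ − x̄): -10.5000, 29.5000, -7.5000, 3.5000, -3.5000, -5.5000, -0.5000, -5.5000
Σ(xᵢ − x̄)² = 1122.0000 ⇒ m₂ = 1122.0000/8 = 140.25000
Σ(xᵢ − x̄)³ = 23760.0000 ⇒ m₃ = 23760.0000/8 = 2970.00000
m₂^(3/2) = 140.25000^(1.5) = 1660.94138
g₁ = m₃ / m₂^(3/2) = 2970.00000 / 1660.94138 ≈ 1.7881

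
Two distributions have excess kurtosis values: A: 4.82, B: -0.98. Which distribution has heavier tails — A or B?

Higher excess kurtosis ⇒ heavier tails relative to the normal distribution.
4.82 vs -0.98: the larger is 4.82, so A has heavier tails. (A is leptokurtic — heavier-than-normal tails; the other is platykurtic.)

A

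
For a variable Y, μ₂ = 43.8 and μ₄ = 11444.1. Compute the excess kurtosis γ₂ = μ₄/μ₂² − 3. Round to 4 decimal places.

μ₂² = 43.8² = 1918.44000
μ₄/μ₂² = 11444.1 / 1918.44000 = 5.96532
γ₂ = 5.96532 − 3 ≈ 2.9653

2.9653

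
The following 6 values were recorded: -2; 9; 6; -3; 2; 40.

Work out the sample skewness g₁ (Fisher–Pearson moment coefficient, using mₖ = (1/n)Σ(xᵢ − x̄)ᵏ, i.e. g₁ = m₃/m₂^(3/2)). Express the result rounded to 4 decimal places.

x̄ = (-2 + 9 + 6 - 3 + 2 + 40) / 6 = 8.6667
deviations (xᵢ − x̄): -10.6667, 0.3333, -2.6667, -11.6667, -6.6667, 31.3333
Σ(xᵢ − x̄)² = 1283.3333 ⇒ m₂ = 1283.3333/6 = 213.88889
Σ(xᵢ − x̄)³ = 27645.5556 ⇒ m₃ = 27645.5556/6 = 4607.59259
m₂^(3/2) = 213.88889^(1.5) = 3128.11230
g₁ = m₃ / m₂^(3/2) = 4607.59259 / 3128.11230 ≈ 1.4730

1.4730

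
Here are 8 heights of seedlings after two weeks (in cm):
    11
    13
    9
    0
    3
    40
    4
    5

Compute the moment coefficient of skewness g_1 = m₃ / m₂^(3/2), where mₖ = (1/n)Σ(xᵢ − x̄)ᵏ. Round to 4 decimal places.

x̄ = (11 + 13 + 9 + 0 + 3 + 40 + 4 + 5) / 8 = 10.6250
deviations (xᵢ − x̄): 0.3750, 2.3750, -1.6250, -10.6250, -7.6250, 29.3750, -6.6250, -5.6250
Σ(xᵢ − x̄)² = 1117.8750 ⇒ m₂ = 1117.8750/8 = 139.73438
Σ(xᵢ − x̄)³ = 23245.0313 ⇒ m₃ = 23245.0313/8 = 2905.62891
m₂^(3/2) = 139.73438^(1.5) = 1651.79020
g_1 = m₃ / m₂^(3/2) = 2905.62891 / 1651.79020 ≈ 1.7591

1.7591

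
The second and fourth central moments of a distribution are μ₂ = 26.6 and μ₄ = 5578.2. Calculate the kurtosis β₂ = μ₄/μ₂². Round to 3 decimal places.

μ₂² = 26.6² = 707.56000
μ₄/μ₂² = 5578.2 / 707.56000 = 7.88371
β₂ ≈ 7.884

7.884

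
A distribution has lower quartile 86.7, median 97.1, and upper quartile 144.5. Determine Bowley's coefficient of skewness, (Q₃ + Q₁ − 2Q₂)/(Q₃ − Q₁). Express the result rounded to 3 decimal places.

numerator: Q₃ + Q₁ − 2Q₂ = 144.5 + 86.7 − 2×97.1 = 37.0000
denominator: Q₃ − Q₁ = 144.5 − 86.7 = 57.8000
Bowley skewness = 37.0000 / 57.8000 ≈ 0.640

0.640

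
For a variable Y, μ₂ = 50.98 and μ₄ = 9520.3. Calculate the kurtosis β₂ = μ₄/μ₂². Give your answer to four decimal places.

μ₂² = 50.98² = 2598.96040
μ₄/μ₂² = 9520.3 / 2598.96040 = 3.66312
β₂ ≈ 3.6631

3.6631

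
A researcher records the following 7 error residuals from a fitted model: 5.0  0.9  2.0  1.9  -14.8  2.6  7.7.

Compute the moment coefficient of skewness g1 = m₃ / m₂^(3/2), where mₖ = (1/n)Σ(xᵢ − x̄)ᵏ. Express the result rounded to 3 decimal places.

-1.587

x̄ = (5.0 + 0.9 + 2.0 + 1.9 - 14.8 + 2.6 + 7.7) / 7 = 0.7571
deviations (xᵢ − x̄): 4.2429, 0.1429, 1.2429, 1.1429, -15.5571, 1.8429, 6.9429
Σ(xᵢ − x̄)² = 314.4971 ⇒ m₂ = 314.4971/7 = 44.92816
Σ(xᵢ − x̄)³ = -3344.4911 ⇒ m₃ = -3344.4911/7 = -477.78444
m₂^(3/2) = 44.92816^(1.5) = 301.14662
g1 = m₃ / m₂^(3/2) = -477.78444 / 301.14662 ≈ -1.587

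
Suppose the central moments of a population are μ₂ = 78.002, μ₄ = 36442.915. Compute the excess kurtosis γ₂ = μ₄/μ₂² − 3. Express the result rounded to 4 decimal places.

μ₂² = 78.002² = 6084.31200
μ₄/μ₂² = 36442.915 / 6084.31200 = 5.98965
γ₂ = 5.98965 − 3 ≈ 2.9897

2.9897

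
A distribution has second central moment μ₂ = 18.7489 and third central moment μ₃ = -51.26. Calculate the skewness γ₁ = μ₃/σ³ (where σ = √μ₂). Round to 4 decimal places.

-0.6314

σ = √μ₂ = √18.7489 = 4.33000
σ³ = μ₂^(3/2) = 81.18274
γ₁ = μ₃/σ³ = -51.26 / 81.18274 ≈ -0.6314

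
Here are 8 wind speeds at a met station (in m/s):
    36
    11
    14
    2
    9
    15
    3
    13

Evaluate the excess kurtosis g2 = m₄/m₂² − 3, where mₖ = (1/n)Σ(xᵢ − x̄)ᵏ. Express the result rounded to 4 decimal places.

x̄ = 12.8750
Σ(xᵢ − x̄)² = 774.8750 ⇒ m₂ = 96.85938
Σ(xᵢ − x̄)⁴ = 309730.1504 ⇒ m₄ = 38716.26880
m₂² = 9381.73853
g2 = m₄/m₂² − 3 = 4.12677 − 3 ≈ 1.1268

1.1268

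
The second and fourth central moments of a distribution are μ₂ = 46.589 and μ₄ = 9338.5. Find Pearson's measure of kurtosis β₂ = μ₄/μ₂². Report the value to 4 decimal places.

μ₂² = 46.589² = 2170.53492
μ₄/μ₂² = 9338.5 / 2170.53492 = 4.30240
β₂ ≈ 4.3024

4.3024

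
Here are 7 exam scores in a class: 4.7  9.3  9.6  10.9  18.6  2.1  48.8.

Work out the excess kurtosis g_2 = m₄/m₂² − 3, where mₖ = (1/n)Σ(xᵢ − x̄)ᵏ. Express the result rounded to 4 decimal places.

x̄ = 14.8571
Σ(xᵢ − x̄)² = 1506.2171 ⇒ m₂ = 215.17388
Σ(xᵢ − x̄)⁴ = 1366663.2076 ⇒ m₄ = 195237.60108
m₂² = 46299.79758
g_2 = m₄/m₂² − 3 = 4.21681 − 3 ≈ 1.2168

1.2168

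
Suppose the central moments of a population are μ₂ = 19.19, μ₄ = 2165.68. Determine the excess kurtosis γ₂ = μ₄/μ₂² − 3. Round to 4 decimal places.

μ₂² = 19.19² = 368.25610
μ₄/μ₂² = 2165.68 / 368.25610 = 5.88091
γ₂ = 5.88091 − 3 ≈ 2.8809

2.8809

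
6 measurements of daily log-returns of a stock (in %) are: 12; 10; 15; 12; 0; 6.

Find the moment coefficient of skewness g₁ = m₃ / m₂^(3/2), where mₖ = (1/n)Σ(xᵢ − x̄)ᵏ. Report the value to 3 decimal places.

x̄ = (12 + 10 + 15 + 12 + 0 + 6) / 6 = 9.1667
deviations (xᵢ − x̄): 2.8333, 0.8333, 5.8333, 2.8333, -9.1667, -3.1667
Σ(xᵢ − x̄)² = 144.8333 ⇒ m₂ = 144.8333/6 = 24.13889
Σ(xᵢ − x̄)³ = -557.4444 ⇒ m₃ = -557.4444/6 = -92.90741
m₂^(3/2) = 24.13889^(1.5) = 118.59760
g₁ = m₃ / m₂^(3/2) = -92.90741 / 118.59760 ≈ -0.783

-0.783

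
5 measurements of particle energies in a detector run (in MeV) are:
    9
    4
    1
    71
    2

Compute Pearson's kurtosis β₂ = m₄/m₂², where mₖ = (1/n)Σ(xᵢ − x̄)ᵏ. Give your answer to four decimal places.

3.1963

x̄ = 17.4000
Σ(xᵢ − x̄)² = 3629.2000 ⇒ m₂ = 725.84000
Σ(xᵢ − x̄)⁴ = 8419704.0160 ⇒ m₄ = 1683940.80320
m₂² = 526843.70560
β₂ = m₄/m₂² = 1683940.80320 / 526843.70560 ≈ 3.1963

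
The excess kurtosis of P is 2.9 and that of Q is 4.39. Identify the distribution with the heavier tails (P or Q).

Q

Higher excess kurtosis ⇒ heavier tails relative to the normal distribution.
2.9 vs 4.39: the larger is 4.39, so Q has heavier tails.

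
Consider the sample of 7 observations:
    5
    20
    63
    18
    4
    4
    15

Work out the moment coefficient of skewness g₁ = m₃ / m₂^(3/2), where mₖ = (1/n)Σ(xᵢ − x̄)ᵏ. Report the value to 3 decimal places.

1.600

x̄ = (5 + 20 + 63 + 18 + 4 + 4 + 15) / 7 = 18.4286
deviations (xᵢ − x̄): -13.4286, 1.5714, 44.5714, -0.4286, -14.4286, -14.4286, -3.4286
Σ(xᵢ − x̄)² = 2597.7143 ⇒ m₂ = 2597.7143/7 = 371.10204
Σ(xᵢ − x̄)³ = 80080.5306 ⇒ m₃ = 80080.5306/7 = 11440.07580
m₂^(3/2) = 371.10204^(1.5) = 7148.91304
g₁ = m₃ / m₂^(3/2) = 11440.07580 / 7148.91304 ≈ 1.600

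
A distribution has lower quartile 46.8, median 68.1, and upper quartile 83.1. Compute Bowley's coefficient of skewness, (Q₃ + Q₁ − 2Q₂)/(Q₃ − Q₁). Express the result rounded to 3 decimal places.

-0.174

numerator: Q₃ + Q₁ − 2Q₂ = 83.1 + 46.8 − 2×68.1 = -6.3000
denominator: Q₃ − Q₁ = 83.1 − 46.8 = 36.3000
Bowley skewness = -6.3000 / 36.3000 ≈ -0.174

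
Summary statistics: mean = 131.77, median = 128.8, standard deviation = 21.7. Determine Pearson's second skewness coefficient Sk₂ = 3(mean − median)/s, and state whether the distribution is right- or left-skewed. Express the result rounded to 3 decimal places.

Sk₂ = 3(131.77 − 128.8) / 21.7 = 3 × 2.9700 / 21.7
    = 8.9100 / 21.7 ≈ 0.411
Sk₂ > 0 ⇒ mean > median ⇒ right-skewed (positive skew).

0.411, right-skewed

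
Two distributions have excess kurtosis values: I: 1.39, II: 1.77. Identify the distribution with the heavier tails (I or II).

Higher excess kurtosis ⇒ heavier tails relative to the normal distribution.
1.39 vs 1.77: the larger is 1.77, so II has heavier tails.

II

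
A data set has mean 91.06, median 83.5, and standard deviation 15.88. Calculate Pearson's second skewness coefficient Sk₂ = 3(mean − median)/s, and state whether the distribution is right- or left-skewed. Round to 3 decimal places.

1.428, right-skewed

Sk₂ = 3(91.06 − 83.5) / 15.88 = 3 × 7.5600 / 15.88
    = 22.6800 / 15.88 ≈ 1.428
Sk₂ > 0 ⇒ mean > median ⇒ right-skewed (positive skew).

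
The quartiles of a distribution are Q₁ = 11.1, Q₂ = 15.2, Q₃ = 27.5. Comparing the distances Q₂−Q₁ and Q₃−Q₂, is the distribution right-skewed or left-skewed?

right-skewed

Q₂ − Q₁ = 4.1;  Q₃ − Q₂ = 12.3
Q₃ − Q₂ > Q₂ − Q₁ ⇒ the upper half is more spread out ⇒ right-skewed.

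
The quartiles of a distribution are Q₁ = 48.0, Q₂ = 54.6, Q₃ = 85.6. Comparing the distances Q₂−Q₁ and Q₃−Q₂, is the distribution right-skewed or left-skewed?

Q₂ − Q₁ = 6.6;  Q₃ − Q₂ = 31.0
Q₃ − Q₂ > Q₂ − Q₁ ⇒ the upper half is more spread out ⇒ right-skewed.

right-skewed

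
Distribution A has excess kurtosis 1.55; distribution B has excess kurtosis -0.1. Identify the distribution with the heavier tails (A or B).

A

Higher excess kurtosis ⇒ heavier tails relative to the normal distribution.
1.55 vs -0.1: the larger is 1.55, so A has heavier tails. (A is leptokurtic — heavier-than-normal tails; the other is platykurtic.)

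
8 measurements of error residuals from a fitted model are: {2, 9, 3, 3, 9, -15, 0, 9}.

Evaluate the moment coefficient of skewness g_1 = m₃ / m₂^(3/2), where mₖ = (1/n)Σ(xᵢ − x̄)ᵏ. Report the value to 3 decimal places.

-1.395

x̄ = (2 + 9 + 3 + 3 + 9 - 15 + 0 + 9) / 8 = 2.5000
deviations (xᵢ − x̄): -0.5000, 6.5000, 0.5000, 0.5000, 6.5000, -17.5000, -2.5000, 6.5000
Σ(xᵢ − x̄)² = 440.0000 ⇒ m₂ = 440.0000/8 = 55.00000
Σ(xᵢ − x̄)³ = -4551.0000 ⇒ m₃ = -4551.0000/8 = -568.87500
m₂^(3/2) = 55.00000^(1.5) = 407.89092
g_1 = m₃ / m₂^(3/2) = -568.87500 / 407.89092 ≈ -1.395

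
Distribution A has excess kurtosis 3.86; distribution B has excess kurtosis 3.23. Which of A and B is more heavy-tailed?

Higher excess kurtosis ⇒ heavier tails relative to the normal distribution.
3.86 vs 3.23: the larger is 3.86, so A has heavier tails.

A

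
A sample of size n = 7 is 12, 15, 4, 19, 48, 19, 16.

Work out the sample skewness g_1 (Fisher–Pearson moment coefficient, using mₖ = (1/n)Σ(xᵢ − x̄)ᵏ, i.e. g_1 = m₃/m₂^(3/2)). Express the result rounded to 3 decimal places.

1.415

x̄ = (12 + 15 + 4 + 19 + 48 + 19 + 16) / 7 = 19.0000
deviations (xᵢ − x̄): -7.0000, -4.0000, -15.0000, 0.0000, 29.0000, 0.0000, -3.0000
Σ(xᵢ − x̄)² = 1140.0000 ⇒ m₂ = 1140.0000/7 = 162.85714
Σ(xᵢ − x̄)³ = 20580.0000 ⇒ m₃ = 20580.0000/7 = 2940.00000
m₂^(3/2) = 162.85714^(1.5) = 2078.30947
g_1 = m₃ / m₂^(3/2) = 2940.00000 / 2078.30947 ≈ 1.415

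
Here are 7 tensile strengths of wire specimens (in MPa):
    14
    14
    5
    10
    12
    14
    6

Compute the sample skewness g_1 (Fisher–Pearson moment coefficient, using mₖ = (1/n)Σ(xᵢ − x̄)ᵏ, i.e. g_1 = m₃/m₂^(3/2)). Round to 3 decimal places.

-0.573

x̄ = (14 + 14 + 5 + 10 + 12 + 14 + 6) / 7 = 10.7143
deviations (xᵢ − x̄): 3.2857, 3.2857, -5.7143, -0.7143, 1.2857, 3.2857, -4.7143
Σ(xᵢ − x̄)² = 89.4286 ⇒ m₂ = 89.4286/7 = 12.77551
Σ(xᵢ − x̄)³ = -183.1837 ⇒ m₃ = -183.1837/7 = -26.16910
m₂^(3/2) = 12.77551^(1.5) = 45.66331
g_1 = m₃ / m₂^(3/2) = -26.16910 / 45.66331 ≈ -0.573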